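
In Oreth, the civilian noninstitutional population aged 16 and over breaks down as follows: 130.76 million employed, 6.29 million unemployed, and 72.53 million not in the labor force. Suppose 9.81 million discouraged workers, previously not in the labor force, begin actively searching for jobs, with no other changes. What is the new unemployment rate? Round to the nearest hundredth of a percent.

New unemployment rate ≈ 10.96%.

Initially, labor force = 130.76 + 6.29 = 137.05 million, so u = 6.29/137.05 = 4.59%.
After the change, unemployed and labor force both rise by 9.81 → E = 130.76, U = 16.10, labor force = 146.86 million.
New unemployment rate = 16.10 / 146.86 = 10.96%.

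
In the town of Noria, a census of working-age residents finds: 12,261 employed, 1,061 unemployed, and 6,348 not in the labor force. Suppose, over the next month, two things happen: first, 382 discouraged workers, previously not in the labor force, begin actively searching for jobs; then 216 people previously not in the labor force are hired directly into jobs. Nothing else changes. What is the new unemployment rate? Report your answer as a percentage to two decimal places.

Initially, labor force = 12,261 + 1,061 = 13,322, so u = 1,061/13,322 = 7.96%.
After the first change, unemployed and labor force both rise by 382 → E = 12,261, U = 1,443, labor force = 13,704.
After the second change, employed and labor force both rise by 216; unemployed unchanged → E = 12,477, U = 1,443, labor force = 13,920.
New unemployment rate = 1,443 / 13,920 = 10.37%.

New unemployment rate ≈ 10.37%.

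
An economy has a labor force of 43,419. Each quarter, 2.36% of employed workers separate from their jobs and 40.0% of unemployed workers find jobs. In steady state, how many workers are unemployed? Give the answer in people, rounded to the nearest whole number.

About 2,419 are unemployed in steady state.

Steady-state unemployment rate u* = s/(s+f) = 2.36/(2.36+40.0) = 0.055713.
Unemployed = u* × labor force = 0.055713 × 43,419 ≈ 2,419.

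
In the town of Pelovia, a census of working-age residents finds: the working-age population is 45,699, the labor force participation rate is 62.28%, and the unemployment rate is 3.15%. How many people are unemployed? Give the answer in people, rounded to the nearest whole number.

About 897 are unemployed.

Labor force = 0.6228 × 45,699 = 28,461.
Unemployed = 0.0315 × 28,461 ≈ 897.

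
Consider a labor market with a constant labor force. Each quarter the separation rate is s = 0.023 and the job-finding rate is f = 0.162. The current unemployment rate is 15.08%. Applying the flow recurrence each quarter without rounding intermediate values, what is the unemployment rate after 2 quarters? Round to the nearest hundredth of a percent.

Unemployment rate after two quarters ≈ 14.19%.

With a fixed labor force, u_{t+1} = u_t + s·(1−u_t) − f·u_t = u_t·(1−s−f) + s.
Here 1−s−f = 0.815 and s = 0.023.
u_1 = 0.150800 × 0.815 + 0.023 = 0.145902.
u_2 = 0.145902 × 0.815 + 0.023 = 0.141910.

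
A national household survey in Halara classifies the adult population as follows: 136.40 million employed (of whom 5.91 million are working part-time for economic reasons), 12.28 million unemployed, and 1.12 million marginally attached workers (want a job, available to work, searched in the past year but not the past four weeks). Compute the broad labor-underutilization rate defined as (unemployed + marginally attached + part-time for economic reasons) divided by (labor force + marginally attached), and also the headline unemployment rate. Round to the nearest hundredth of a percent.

Labor force = 136.40 + 12.28 = 148.68 million.
Numerator = 12.28 + 1.12 + 5.91 = 19.31 million.
Denominator = 148.68 + 1.12 = 149.80 million.
Broad rate = 19.31 / 149.80 = 12.89%.
Headline unemployment rate = 12.28 / 148.68 = 8.26%.

Broad underutilization rate ≈ 12.89%; headline unemployment rate ≈ 8.26%.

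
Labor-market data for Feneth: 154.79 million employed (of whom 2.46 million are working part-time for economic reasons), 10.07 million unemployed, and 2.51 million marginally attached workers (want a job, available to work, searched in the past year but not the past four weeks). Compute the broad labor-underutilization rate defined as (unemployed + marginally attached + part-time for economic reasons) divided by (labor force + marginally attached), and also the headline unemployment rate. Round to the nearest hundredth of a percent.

Broad underutilization rate ≈ 8.99%; headline unemployment rate ≈ 6.11%.

Labor force = 154.79 + 10.07 = 164.86 million.
Numerator = 10.07 + 2.51 + 2.46 = 15.04 million.
Denominator = 164.86 + 2.51 = 167.37 million.
Broad rate = 15.04 / 167.37 = 8.99%.
Headline unemployment rate = 10.07 / 164.86 = 6.11%.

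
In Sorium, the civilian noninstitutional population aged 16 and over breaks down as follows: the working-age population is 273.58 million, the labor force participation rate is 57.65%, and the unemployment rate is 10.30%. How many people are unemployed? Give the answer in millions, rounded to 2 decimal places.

About 16.25 million are unemployed.

Labor force = 0.5765 × 273.58 = 157.72 million.
Unemployed = 0.1030 × 157.72 ≈ 16.25 million.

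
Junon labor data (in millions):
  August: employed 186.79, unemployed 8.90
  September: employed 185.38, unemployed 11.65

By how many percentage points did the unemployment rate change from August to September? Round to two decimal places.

August: labor force = 186.79 + 8.90 = 195.69; u = 8.90/195.69 = 4.55%.
September: labor force = 185.38 + 11.65 = 197.03; u = 11.65/197.03 = 5.91%.
Change = 5.91% − 4.55% = +1.36 pp.

The unemployment rate changed by +1.36 percentage points.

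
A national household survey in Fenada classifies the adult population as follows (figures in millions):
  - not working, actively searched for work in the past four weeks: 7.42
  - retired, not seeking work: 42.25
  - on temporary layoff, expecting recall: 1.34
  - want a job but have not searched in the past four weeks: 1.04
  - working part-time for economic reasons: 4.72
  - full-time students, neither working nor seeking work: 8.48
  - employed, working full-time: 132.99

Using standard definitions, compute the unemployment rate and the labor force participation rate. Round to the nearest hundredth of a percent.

Unemployment rate ≈ 5.98%; labor force participation rate ≈ 73.89%.

Employed = 4.72 + 132.99 = 137.71 million (anyone who worked, including part-time for economic reasons, counts as employed).
Unemployed = 7.42 + 1.34 = 8.76 million (jobless and actively searching, or on temporary layoff).
Labor force = 137.71 + 8.76 = 146.47 million.
Not in labor force = 42.25 + 1.04 + 8.48 = 51.77 million (those not working and not actively searching are outside the labor force — including those who want a job but have given up searching).
Civilian working-age population = 146.47 + 51.77 = 198.24 million.
Unemployment rate = 8.76 / 146.47 = 5.98%.
Labor force participation rate = 146.47 / 198.24 = 73.89%.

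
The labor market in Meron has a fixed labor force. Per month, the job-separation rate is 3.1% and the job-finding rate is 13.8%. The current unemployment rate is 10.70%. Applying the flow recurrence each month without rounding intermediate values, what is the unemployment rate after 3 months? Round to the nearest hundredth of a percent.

Unemployment rate after three months ≈ 13.96%.

With a fixed labor force, u_{t+1} = u_t + s·(1−u_t) − f·u_t = u_t·(1−s−f) + s.
Here 1−s−f = 0.831 and s = 0.031.
u_1 = 0.107000 × 0.831 + 0.031 = 0.119917.
u_2 = 0.119917 × 0.831 + 0.031 = 0.130651.
u_3 = 0.130651 × 0.831 + 0.031 = 0.139571.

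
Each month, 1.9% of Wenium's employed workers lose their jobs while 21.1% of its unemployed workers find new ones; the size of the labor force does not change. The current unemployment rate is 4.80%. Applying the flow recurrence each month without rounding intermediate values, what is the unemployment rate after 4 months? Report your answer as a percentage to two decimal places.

Unemployment rate after four months ≈ 7.04%.

With a fixed labor force, u_{t+1} = u_t + s·(1−u_t) − f·u_t = u_t·(1−s−f) + s.
Here 1−s−f = 0.770 and s = 0.019.
u_1 = 0.048000 × 0.770 + 0.019 = 0.055960.
u_2 = 0.055960 × 0.770 + 0.019 = 0.062089.
u_3 = 0.062089 × 0.770 + 0.019 = 0.066809.
u_4 = 0.066809 × 0.770 + 0.019 = 0.070443.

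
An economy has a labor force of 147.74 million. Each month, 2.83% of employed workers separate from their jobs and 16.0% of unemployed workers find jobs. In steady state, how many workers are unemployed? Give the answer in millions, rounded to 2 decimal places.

Steady-state unemployment rate u* = s/(s+f) = 2.83/(2.83+16.0) = 0.150292.
Unemployed = u* × labor force = 0.150292 × 147.74 ≈ 22.20 million.

About 22.20 million are unemployed in steady state.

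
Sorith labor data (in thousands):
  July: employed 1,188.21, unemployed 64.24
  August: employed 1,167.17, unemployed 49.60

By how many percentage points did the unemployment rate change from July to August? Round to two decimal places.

July: labor force = 1,188.21 + 64.24 = 1,252.45; u = 64.24/1,252.45 = 5.13%.
August: labor force = 1,167.17 + 49.60 = 1,216.77; u = 49.60/1,216.77 = 4.08%.
Change = 4.08% − 5.13% = −1.05 pp.

The unemployment rate changed by −1.05 percentage points.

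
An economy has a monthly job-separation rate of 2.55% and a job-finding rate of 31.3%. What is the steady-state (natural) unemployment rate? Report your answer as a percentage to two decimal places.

At steady state the flows balance: s·E = f·U, so U/(E+U) = s/(s+f).
u* = 2.55 / (2.55 + 31.3) = 2.55 / 33.85 = 7.53%.

Steady-state unemployment rate ≈ 7.53%.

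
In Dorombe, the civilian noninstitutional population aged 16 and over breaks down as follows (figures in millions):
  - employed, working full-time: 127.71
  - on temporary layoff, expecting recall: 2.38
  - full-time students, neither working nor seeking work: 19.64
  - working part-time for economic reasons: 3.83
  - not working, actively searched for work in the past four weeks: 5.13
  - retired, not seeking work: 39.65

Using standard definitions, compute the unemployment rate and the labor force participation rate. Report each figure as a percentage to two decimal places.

Employed = 127.71 + 3.83 = 131.54 million (anyone who worked, including part-time for economic reasons, counts as employed).
Unemployed = 2.38 + 5.13 = 7.51 million (jobless and actively searching, or on temporary layoff).
Labor force = 131.54 + 7.51 = 139.05 million.
Not in labor force = 19.64 + 39.65 = 59.29 million (those not working and not actively searching are outside the labor force).
Civilian working-age population = 139.05 + 59.29 = 198.34 million.
Unemployment rate = 7.51 / 139.05 = 5.40%.
Labor force participation rate = 139.05 / 198.34 = 70.11%.

Unemployment rate ≈ 5.40%; labor force participation rate ≈ 70.11%.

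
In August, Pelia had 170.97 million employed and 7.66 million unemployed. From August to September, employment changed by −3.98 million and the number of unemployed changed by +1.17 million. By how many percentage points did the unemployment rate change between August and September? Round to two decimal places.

The unemployment rate changed by +0.73 percentage points.

August: labor force = 170.97 + 7.66 = 178.63; u = 7.66/178.63 = 4.29%.
September: labor force = 166.99 + 8.83 = 175.82; u = 8.83/175.82 = 5.02%.
Change = 5.02% − 4.29% = +0.73 pp.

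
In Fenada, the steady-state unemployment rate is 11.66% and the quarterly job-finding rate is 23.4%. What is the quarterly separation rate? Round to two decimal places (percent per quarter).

From u* = s/(s+f): s = u·f/(1−u).
s = 0.1166 × 23.4 / (1 − 0.1166) = 2.7284 / 0.8834 ≈ 3.09% per quarter.

Separation rate ≈ 3.09% per quarter.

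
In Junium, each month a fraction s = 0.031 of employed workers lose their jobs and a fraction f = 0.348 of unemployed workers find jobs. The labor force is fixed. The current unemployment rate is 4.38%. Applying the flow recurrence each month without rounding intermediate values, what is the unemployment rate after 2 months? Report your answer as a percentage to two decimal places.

With a fixed labor force, u_{t+1} = u_t + s·(1−u_t) − f·u_t = u_t·(1−s−f) + s.
Here 1−s−f = 0.621 and s = 0.031.
u_1 = 0.043800 × 0.621 + 0.031 = 0.058200.
u_2 = 0.058200 × 0.621 + 0.031 = 0.067142.

Unemployment rate after two months ≈ 6.71%.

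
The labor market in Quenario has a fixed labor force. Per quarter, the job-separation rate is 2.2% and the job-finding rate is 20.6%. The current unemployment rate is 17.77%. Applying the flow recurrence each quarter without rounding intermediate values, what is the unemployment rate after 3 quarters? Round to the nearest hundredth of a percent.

With a fixed labor force, u_{t+1} = u_t + s·(1−u_t) − f·u_t = u_t·(1−s−f) + s.
Here 1−s−f = 0.772 and s = 0.022.
u_1 = 0.177700 × 0.772 + 0.022 = 0.159184.
u_2 = 0.159184 × 0.772 + 0.022 = 0.144890.
u_3 = 0.144890 × 0.772 + 0.022 = 0.133855.

Unemployment rate after three quarters ≈ 13.39%.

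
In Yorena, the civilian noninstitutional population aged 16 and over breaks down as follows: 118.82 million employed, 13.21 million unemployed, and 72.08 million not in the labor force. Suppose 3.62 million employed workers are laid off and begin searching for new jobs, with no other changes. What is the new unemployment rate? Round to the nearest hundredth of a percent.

New unemployment rate ≈ 12.75%.

Initially, labor force = 118.82 + 13.21 = 132.03 million, so u = 13.21/132.03 = 10.01%.
After the change, employed falls and unemployed rises by 3.62; labor force unchanged → E = 115.20, U = 16.83, labor force = 132.03 million.
New unemployment rate = 16.83 / 132.03 = 12.75%.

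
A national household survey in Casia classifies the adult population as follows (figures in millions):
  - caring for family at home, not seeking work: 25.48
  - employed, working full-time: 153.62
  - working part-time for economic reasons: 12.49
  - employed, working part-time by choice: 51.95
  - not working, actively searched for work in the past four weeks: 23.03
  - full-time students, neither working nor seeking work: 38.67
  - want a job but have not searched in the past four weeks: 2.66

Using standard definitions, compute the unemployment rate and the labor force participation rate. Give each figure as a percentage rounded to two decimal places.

Unemployment rate ≈ 9.55%; labor force participation rate ≈ 78.30%.

Employed = 153.62 + 12.49 + 51.95 = 218.06 million (anyone who worked, including part-time for economic reasons, counts as employed).
Unemployed = 23.03 million.
Labor force = 218.06 + 23.03 = 241.09 million.
Not in labor force = 25.48 + 38.67 + 2.66 = 66.81 million (those not working and not actively searching are outside the labor force — including those who want a job but have given up searching).
Civilian working-age population = 241.09 + 66.81 = 307.90 million.
Unemployment rate = 23.03 / 241.09 = 9.55%.
Labor force participation rate = 241.09 / 307.90 = 78.30%.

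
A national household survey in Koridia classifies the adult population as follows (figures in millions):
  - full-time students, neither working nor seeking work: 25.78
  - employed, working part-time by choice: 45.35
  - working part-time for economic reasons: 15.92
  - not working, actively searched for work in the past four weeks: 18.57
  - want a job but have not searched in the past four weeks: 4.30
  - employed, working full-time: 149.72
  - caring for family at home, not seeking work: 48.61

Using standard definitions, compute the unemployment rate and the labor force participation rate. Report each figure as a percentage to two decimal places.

Unemployment rate ≈ 8.09%; labor force participation rate ≈ 74.47%.

Employed = 45.35 + 15.92 + 149.72 = 210.99 million (anyone who worked, including part-time for economic reasons, counts as employed).
Unemployed = 18.57 million.
Labor force = 210.99 + 18.57 = 229.56 million.
Not in labor force = 25.78 + 4.30 + 48.61 = 78.69 million (those not working and not actively searching are outside the labor force — including those who want a job but have given up searching).
Civilian working-age population = 229.56 + 78.69 = 308.25 million.
Unemployment rate = 18.57 / 229.56 = 8.09%.
Labor force participation rate = 229.56 / 308.25 = 74.47%.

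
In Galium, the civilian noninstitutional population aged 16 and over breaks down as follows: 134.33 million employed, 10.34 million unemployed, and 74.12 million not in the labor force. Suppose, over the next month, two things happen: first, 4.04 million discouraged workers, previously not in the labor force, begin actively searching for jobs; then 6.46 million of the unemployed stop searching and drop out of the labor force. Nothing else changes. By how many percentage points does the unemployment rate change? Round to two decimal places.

Initially, labor force = 134.33 + 10.34 = 144.67 million, so u = 10.34/144.67 = 7.15%.
After the first change, unemployed and labor force both rise by 4.04 → E = 134.33, U = 14.38, labor force = 148.71 million.
After the second change, unemployed and labor force both fall by 6.46 → E = 134.33, U = 7.92, labor force = 142.25 million.
New unemployment rate = 7.92 / 142.25 = 5.57%.
Change = 5.57% − 7.15% = −1.58 percentage points.

The unemployment rate changes by −1.58 percentage points.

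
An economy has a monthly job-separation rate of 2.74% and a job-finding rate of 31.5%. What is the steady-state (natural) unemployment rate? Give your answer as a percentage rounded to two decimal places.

At steady state the flows balance: s·E = f·U, so U/(E+U) = s/(s+f).
u* = 2.74 / (2.74 + 31.5) = 2.74 / 34.24 = 8.00%.

Steady-state unemployment rate ≈ 8.00%.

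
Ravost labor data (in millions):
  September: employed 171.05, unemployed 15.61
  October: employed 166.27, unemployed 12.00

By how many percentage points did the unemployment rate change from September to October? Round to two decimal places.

September: labor force = 171.05 + 15.61 = 186.66; u = 15.61/186.66 = 8.36%.
October: labor force = 166.27 + 12.00 = 178.27; u = 12.00/178.27 = 6.73%.
Change = 6.73% − 8.36% = −1.63 pp.

The unemployment rate changed by −1.63 percentage points.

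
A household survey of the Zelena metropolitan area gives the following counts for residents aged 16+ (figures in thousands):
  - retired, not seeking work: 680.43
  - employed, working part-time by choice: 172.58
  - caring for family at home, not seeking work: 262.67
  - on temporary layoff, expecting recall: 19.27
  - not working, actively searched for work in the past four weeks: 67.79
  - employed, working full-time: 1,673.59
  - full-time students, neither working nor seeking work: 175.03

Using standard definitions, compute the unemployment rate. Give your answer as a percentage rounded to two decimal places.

Employed = 172.58 + 1,673.59 = 1,846.17 thousand.
Unemployed = 19.27 + 67.79 = 87.06 thousand (jobless and actively searching, or on temporary layoff).
Labor force = 1,846.17 + 87.06 = 1,933.23 thousand.
Unemployment rate = 87.06 / 1,933.23 = 4.50%.

Unemployment rate ≈ 4.50%.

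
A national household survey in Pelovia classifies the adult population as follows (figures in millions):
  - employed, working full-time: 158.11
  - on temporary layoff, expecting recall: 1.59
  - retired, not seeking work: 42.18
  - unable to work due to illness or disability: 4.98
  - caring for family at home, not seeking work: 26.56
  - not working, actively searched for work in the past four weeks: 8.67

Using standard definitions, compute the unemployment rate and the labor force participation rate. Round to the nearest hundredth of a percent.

Employed = 158.11 million.
Unemployed = 1.59 + 8.67 = 10.26 million (jobless and actively searching, or on temporary layoff).
Labor force = 158.11 + 10.26 = 168.37 million.
Not in labor force = 42.18 + 4.98 + 26.56 = 73.72 million (those not working and not actively searching are outside the labor force).
Civilian working-age population = 168.37 + 73.72 = 242.09 million.
Unemployment rate = 10.26 / 168.37 = 6.09%.
Labor force participation rate = 168.37 / 242.09 = 69.55%.

Unemployment rate ≈ 6.09%; labor force participation rate ≈ 69.55%.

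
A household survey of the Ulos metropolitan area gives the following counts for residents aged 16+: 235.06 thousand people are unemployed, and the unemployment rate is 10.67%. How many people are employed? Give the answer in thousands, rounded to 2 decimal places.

Labor force = U / u = 235.06 / 0.1067 ≈ 2,203.00 thousand.
Employed = labor force − unemployed = 2,203.00 − 235.06 = 1,967.94 thousand.

About 1,967.94 thousand are employed.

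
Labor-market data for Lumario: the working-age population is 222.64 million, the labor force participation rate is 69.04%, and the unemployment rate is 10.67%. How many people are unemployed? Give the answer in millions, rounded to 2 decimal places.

Labor force = 0.6904 × 222.64 = 153.71 million.
Unemployed = 0.1067 × 153.71 ≈ 16.40 million.

About 16.40 million are unemployed.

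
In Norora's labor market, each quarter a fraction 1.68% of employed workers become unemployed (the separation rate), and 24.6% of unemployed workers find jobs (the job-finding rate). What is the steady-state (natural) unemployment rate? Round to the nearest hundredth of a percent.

Steady-state unemployment rate ≈ 6.39%.

At steady state the flows balance: s·E = f·U, so U/(E+U) = s/(s+f).
u* = 1.68 / (1.68 + 24.6) = 1.68 / 26.28 = 6.39%.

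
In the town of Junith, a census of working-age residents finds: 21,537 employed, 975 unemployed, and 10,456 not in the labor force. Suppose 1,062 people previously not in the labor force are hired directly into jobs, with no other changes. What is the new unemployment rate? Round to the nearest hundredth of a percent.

Initially, labor force = 21,537 + 975 = 22,512, so u = 975/22,512 = 4.33%.
After the change, employed and labor force both rise by 1,062; unemployed unchanged → E = 22,599, U = 975, labor force = 23,574.
New unemployment rate = 975 / 23,574 = 4.14%.

New unemployment rate ≈ 4.14%.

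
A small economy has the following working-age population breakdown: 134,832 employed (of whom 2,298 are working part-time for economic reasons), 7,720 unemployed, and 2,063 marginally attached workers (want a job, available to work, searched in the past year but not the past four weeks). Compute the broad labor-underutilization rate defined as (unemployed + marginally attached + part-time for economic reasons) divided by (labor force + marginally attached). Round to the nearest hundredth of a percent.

Labor force = 134,832 + 7,720 = 142,552.
Numerator = 7,720 + 2,063 + 2,298 = 12,081.
Denominator = 142,552 + 2,063 = 144,615.
Broad rate = 12,081 / 144,615 = 8.35%.

Broad underutilization rate ≈ 8.35%.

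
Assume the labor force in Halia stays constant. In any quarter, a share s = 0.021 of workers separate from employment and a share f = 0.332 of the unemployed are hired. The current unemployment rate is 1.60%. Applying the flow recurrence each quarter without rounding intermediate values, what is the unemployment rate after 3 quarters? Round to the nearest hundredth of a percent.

Unemployment rate after three quarters ≈ 4.77%.

With a fixed labor force, u_{t+1} = u_t + s·(1−u_t) − f·u_t = u_t·(1−s−f) + s.
Here 1−s−f = 0.647 and s = 0.021.
u_1 = 0.016000 × 0.647 + 0.021 = 0.031352.
u_2 = 0.031352 × 0.647 + 0.021 = 0.041285.
u_3 = 0.041285 × 0.647 + 0.021 = 0.047711.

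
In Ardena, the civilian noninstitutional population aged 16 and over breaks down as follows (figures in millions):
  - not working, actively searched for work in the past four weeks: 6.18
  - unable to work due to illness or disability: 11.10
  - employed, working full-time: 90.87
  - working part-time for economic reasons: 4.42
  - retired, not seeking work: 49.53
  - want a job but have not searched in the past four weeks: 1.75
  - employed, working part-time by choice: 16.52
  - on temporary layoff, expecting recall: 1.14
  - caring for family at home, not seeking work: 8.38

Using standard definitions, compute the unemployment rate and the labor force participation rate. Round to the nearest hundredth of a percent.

Employed = 90.87 + 4.42 + 16.52 = 111.81 million (anyone who worked, including part-time for economic reasons, counts as employed).
Unemployed = 6.18 + 1.14 = 7.32 million (jobless and actively searching, or on temporary layoff).
Labor force = 111.81 + 7.32 = 119.13 million.
Not in labor force = 11.10 + 49.53 + 1.75 + 8.38 = 70.76 million (those not working and not actively searching are outside the labor force — including those who want a job but have given up searching).
Civilian working-age population = 119.13 + 70.76 = 189.89 million.
Unemployment rate = 7.32 / 119.13 = 6.14%.
Labor force participation rate = 119.13 / 189.89 = 62.74%.

Unemployment rate ≈ 6.14%; labor force participation rate ≈ 62.74%.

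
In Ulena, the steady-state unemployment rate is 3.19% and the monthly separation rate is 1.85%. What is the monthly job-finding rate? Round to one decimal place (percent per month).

From u* = s/(s+f): f = s·(1−u)/u.
f = 1.85 × (1 − 0.0319) / 0.0319 = 1.7910 / 0.0319 ≈ 56.1% per month.

Job-finding rate ≈ 56.1% per month.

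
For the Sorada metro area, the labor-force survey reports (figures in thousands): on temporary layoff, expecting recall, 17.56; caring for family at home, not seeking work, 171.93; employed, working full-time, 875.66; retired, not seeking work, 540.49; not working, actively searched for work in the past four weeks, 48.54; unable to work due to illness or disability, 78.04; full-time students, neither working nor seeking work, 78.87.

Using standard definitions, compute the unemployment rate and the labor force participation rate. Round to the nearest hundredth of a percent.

Employed = 875.66 thousand.
Unemployed = 17.56 + 48.54 = 66.10 thousand (jobless and actively searching, or on temporary layoff).
Labor force = 875.66 + 66.10 = 941.76 thousand.
Not in labor force = 171.93 + 540.49 + 78.04 + 78.87 = 869.33 thousand (those not working and not actively searching are outside the labor force).
Civilian working-age population = 941.76 + 869.33 = 1,811.09 thousand.
Unemployment rate = 66.10 / 941.76 = 7.02%.
Labor force participation rate = 941.76 / 1,811.09 = 52.00%.

Unemployment rate ≈ 7.02%; labor force participation rate ≈ 52.00%.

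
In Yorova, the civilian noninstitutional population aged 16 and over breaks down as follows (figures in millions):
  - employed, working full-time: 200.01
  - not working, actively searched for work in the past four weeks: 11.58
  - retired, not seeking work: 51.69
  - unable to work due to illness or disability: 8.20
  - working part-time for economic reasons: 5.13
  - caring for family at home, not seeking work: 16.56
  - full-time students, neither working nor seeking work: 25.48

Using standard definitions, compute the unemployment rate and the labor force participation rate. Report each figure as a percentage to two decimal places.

Employed = 200.01 + 5.13 = 205.14 million (anyone who worked, including part-time for economic reasons, counts as employed).
Unemployed = 11.58 million.
Labor force = 205.14 + 11.58 = 216.72 million.
Not in labor force = 51.69 + 8.20 + 16.56 + 25.48 = 101.93 million (those not working and not actively searching are outside the labor force).
Civilian working-age population = 216.72 + 101.93 = 318.65 million.
Unemployment rate = 11.58 / 216.72 = 5.34%.
Labor force participation rate = 216.72 / 318.65 = 68.01%.

Unemployment rate ≈ 5.34%; labor force participation rate ≈ 68.01%.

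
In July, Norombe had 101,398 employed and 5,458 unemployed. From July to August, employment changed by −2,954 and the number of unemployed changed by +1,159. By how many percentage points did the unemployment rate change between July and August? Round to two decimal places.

The unemployment rate changed by +1.19 percentage points.

July: labor force = 101,398 + 5,458 = 106,856; u = 5,458/106,856 = 5.11%.
August: labor force = 98,444 + 6,617 = 105,061; u = 6,617/105,061 = 6.30%.
Change = 6.30% − 5.11% = +1.19 pp.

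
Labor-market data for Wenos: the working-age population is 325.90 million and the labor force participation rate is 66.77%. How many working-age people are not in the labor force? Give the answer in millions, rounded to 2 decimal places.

Share not in the labor force = 1 − 0.6677 = 0.3323.
Not in labor force = 0.3323 × 325.90 ≈ 108.30 million.

About 108.30 million are not in the labor force.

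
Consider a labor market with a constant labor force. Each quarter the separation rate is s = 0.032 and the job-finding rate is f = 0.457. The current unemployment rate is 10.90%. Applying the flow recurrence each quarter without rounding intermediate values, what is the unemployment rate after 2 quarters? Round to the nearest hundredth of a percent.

Unemployment rate after two quarters ≈ 7.68%.

With a fixed labor force, u_{t+1} = u_t + s·(1−u_t) − f·u_t = u_t·(1−s−f) + s.
Here 1−s−f = 0.511 and s = 0.032.
u_1 = 0.109000 × 0.511 + 0.032 = 0.087699.
u_2 = 0.087699 × 0.511 + 0.032 = 0.076814.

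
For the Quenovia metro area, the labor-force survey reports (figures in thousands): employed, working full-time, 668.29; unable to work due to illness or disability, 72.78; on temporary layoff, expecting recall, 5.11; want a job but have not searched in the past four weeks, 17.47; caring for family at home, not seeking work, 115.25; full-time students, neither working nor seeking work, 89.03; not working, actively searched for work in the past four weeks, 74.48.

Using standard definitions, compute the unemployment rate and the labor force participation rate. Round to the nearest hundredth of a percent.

Unemployment rate ≈ 10.64%; labor force participation rate ≈ 71.75%.

Employed = 668.29 thousand.
Unemployed = 5.11 + 74.48 = 79.59 thousand (jobless and actively searching, or on temporary layoff).
Labor force = 668.29 + 79.59 = 747.88 thousand.
Not in labor force = 72.78 + 17.47 + 115.25 + 89.03 = 294.53 thousand (those not working and not actively searching are outside the labor force — including those who want a job but have given up searching).
Civilian working-age population = 747.88 + 294.53 = 1,042.41 thousand.
Unemployment rate = 79.59 / 747.88 = 10.64%.
Labor force participation rate = 747.88 / 1,042.41 = 71.75%.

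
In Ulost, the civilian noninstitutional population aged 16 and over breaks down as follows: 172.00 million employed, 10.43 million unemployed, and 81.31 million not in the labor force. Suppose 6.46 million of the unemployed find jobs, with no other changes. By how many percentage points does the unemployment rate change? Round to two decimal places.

The unemployment rate changes by −3.54 percentage points.

Initially, labor force = 172.00 + 10.43 = 182.43 million, so u = 10.43/182.43 = 5.72%.
After the change, unemployed falls and employed rises by 6.46; labor force unchanged → E = 178.46, U = 3.97, labor force = 182.43 million.
New unemployment rate = 3.97 / 182.43 = 2.18%.
Change = 2.18% − 5.72% = −3.54 percentage points.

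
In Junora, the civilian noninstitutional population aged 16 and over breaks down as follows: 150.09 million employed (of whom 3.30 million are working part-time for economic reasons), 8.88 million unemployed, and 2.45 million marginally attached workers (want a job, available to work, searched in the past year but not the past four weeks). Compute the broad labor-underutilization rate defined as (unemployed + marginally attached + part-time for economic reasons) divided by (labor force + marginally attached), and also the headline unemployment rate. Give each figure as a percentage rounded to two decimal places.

Broad underutilization rate ≈ 9.06%; headline unemployment rate ≈ 5.59%.

Labor force = 150.09 + 8.88 = 158.97 million.
Numerator = 8.88 + 2.45 + 3.30 = 14.63 million.
Denominator = 158.97 + 2.45 = 161.42 million.
Broad rate = 14.63 / 161.42 = 9.06%.
Headline unemployment rate = 8.88 / 158.97 = 5.59%.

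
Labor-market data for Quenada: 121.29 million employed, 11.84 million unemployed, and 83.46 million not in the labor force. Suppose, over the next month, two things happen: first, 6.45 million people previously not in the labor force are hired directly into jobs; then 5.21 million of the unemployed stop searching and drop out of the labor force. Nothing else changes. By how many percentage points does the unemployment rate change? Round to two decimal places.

Initially, labor force = 121.29 + 11.84 = 133.13 million, so u = 11.84/133.13 = 8.89%.
After the first change, employed and labor force both rise by 6.45; unemployed unchanged → E = 127.74, U = 11.84, labor force = 139.58 million.
After the second change, unemployed and labor force both fall by 5.21 → E = 127.74, U = 6.63, labor force = 134.37 million.
New unemployment rate = 6.63 / 134.37 = 4.93%.
Change = 4.93% − 8.89% = −3.96 percentage points.

The unemployment rate changes by −3.96 percentage points.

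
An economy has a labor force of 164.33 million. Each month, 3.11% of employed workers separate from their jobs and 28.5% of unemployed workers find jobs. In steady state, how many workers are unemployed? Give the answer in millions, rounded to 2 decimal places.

Steady-state unemployment rate u* = s/(s+f) = 3.11/(3.11+28.5) = 0.098387.
Unemployed = u* × labor force = 0.098387 × 164.33 ≈ 16.17 million.

About 16.17 million are unemployed in steady state.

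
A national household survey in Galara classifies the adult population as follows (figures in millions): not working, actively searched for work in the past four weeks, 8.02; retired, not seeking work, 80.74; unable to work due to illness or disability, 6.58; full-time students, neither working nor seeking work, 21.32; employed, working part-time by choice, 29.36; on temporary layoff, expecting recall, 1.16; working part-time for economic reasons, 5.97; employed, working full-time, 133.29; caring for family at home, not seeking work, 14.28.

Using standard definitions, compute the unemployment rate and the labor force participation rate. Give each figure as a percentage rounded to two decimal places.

Unemployment rate ≈ 5.16%; labor force participation rate ≈ 59.12%.

Employed = 29.36 + 5.97 + 133.29 = 168.62 million (anyone who worked, including part-time for economic reasons, counts as employed).
Unemployed = 8.02 + 1.16 = 9.18 million (jobless and actively searching, or on temporary layoff).
Labor force = 168.62 + 9.18 = 177.80 million.
Not in labor force = 80.74 + 6.58 + 21.32 + 14.28 = 122.92 million (those not working and not actively searching are outside the labor force).
Civilian working-age population = 177.80 + 122.92 = 300.72 million.
Unemployment rate = 9.18 / 177.80 = 5.16%.
Labor force participation rate = 177.80 / 300.72 = 59.12%.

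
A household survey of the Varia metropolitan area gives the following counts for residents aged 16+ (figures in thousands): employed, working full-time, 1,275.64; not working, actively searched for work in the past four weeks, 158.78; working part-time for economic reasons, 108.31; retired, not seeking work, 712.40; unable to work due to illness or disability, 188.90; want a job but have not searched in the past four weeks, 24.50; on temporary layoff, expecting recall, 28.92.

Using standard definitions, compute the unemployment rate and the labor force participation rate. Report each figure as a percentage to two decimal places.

Unemployment rate ≈ 11.94%; labor force participation rate ≈ 62.93%.

Employed = 1,275.64 + 108.31 = 1,383.95 thousand (anyone who worked, including part-time for economic reasons, counts as employed).
Unemployed = 158.78 + 28.92 = 187.70 thousand (jobless and actively searching, or on temporary layoff).
Labor force = 1,383.95 + 187.70 = 1,571.65 thousand.
Not in labor force = 712.40 + 188.90 + 24.50 = 925.80 thousand (those not working and not actively searching are outside the labor force — including those who want a job but have given up searching).
Civilian working-age population = 1,571.65 + 925.80 = 2,497.45 thousand.
Unemployment rate = 187.70 / 1,571.65 = 11.94%.
Labor force participation rate = 1,571.65 / 2,497.45 = 62.93%.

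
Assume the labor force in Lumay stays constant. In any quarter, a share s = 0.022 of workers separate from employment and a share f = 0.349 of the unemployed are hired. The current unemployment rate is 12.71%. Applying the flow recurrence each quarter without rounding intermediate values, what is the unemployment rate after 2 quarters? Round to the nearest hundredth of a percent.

Unemployment rate after two quarters ≈ 8.61%.

With a fixed labor force, u_{t+1} = u_t + s·(1−u_t) − f·u_t = u_t·(1−s−f) + s.
Here 1−s−f = 0.629 and s = 0.022.
u_1 = 0.127100 × 0.629 + 0.022 = 0.101946.
u_2 = 0.101946 × 0.629 + 0.022 = 0.086124.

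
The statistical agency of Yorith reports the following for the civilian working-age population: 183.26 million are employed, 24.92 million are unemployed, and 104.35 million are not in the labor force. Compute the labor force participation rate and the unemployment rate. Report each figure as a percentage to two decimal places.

Labor force participation rate ≈ 66.61%; unemployment rate ≈ 11.97%.

Labor force = employed + unemployed = 183.26 + 24.92 = 208.18 million.
Working-age population = 208.18 + 104.35 = 312.53 million.
Unemployment rate = 24.92 / 208.18 = 11.97%.
Labor force participation rate = 208.18 / 312.53 = 66.61%.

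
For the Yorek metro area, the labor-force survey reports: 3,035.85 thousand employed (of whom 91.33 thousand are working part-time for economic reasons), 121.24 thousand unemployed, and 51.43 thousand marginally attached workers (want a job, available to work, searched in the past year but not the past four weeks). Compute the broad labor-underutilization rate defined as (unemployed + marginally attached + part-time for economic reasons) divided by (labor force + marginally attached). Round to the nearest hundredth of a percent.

Labor force = 3,035.85 + 121.24 = 3,157.09 thousand.
Numerator = 121.24 + 51.43 + 91.33 = 264.00 thousand.
Denominator = 3,157.09 + 51.43 = 3,208.52 thousand.
Broad rate = 264.00 / 3,208.52 = 8.23%.

Broad underutilization rate ≈ 8.23%.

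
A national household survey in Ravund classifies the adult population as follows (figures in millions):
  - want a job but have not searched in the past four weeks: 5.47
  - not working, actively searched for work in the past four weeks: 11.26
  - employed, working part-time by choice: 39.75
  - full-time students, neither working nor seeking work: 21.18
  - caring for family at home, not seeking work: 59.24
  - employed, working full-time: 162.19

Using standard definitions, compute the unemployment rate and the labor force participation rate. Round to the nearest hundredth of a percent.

Employed = 39.75 + 162.19 = 201.94 million.
Unemployed = 11.26 million.
Labor force = 201.94 + 11.26 = 213.20 million.
Not in labor force = 5.47 + 21.18 + 59.24 = 85.89 million (those not working and not actively searching are outside the labor force — including those who want a job but have given up searching).
Civilian working-age population = 213.20 + 85.89 = 299.09 million.
Unemployment rate = 11.26 / 213.20 = 5.28%.
Labor force participation rate = 213.20 / 299.09 = 71.28%.

Unemployment rate ≈ 5.28%; labor force participation rate ≈ 71.28%.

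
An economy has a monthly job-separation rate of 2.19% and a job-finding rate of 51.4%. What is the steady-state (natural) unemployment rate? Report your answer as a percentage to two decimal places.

At steady state the flows balance: s·E = f·U, so U/(E+U) = s/(s+f).
u* = 2.19 / (2.19 + 51.4) = 2.19 / 53.59 = 4.09%.

Steady-state unemployment rate ≈ 4.09%.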